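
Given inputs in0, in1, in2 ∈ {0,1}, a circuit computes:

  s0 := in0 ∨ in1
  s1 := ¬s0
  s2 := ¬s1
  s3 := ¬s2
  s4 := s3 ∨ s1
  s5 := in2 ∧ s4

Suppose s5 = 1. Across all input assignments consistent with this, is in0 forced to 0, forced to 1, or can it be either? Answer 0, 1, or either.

0

s5 = in2 ∧ s4 must be 1, so both in2 = 1 and s4 = 1.
s4 = s3 ∨ s1 must be 1, so at least one of s3, s1 is 1.
Every assignment with s5 = 1 has in0 = 0; there are 1 such assignment(s).
  in0=0, in1=0, in2=1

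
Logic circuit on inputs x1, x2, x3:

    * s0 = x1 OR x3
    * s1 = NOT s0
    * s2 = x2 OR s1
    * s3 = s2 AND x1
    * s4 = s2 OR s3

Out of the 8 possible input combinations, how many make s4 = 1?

s4 = s2 OR s3 must be 1, so at least one of s2, s3 is 1.
Enumerating the 8 input combinations, 5 give s4 = 1 and 3 give s4 = 0.

5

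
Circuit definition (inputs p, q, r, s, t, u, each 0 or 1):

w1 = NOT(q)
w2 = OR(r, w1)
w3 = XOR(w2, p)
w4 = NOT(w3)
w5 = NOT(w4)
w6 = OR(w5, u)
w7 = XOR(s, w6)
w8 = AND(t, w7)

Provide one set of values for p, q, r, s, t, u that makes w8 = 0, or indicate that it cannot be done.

Check with p=0, q=1, r=1, s=1, t=1, u=0:
w1 = NOT(q) = NOT 1 = 0
w2 = OR(r, w1) = OR(1, 0) = 1
w3 = XOR(w2, p) = XOR(1, 0) = 1
w4 = NOT(w3) = NOT 1 = 0
w5 = NOT(w4) = NOT 0 = 1
w6 = OR(w5, u) = OR(1, 0) = 1
w7 = XOR(s, w6) = XOR(1, 1) = 0
w8 = AND(t, w7) = AND(1, 0) = 0
So w8 = 0 as required.

p=0, q=1, r=1, s=1, t=1, u=0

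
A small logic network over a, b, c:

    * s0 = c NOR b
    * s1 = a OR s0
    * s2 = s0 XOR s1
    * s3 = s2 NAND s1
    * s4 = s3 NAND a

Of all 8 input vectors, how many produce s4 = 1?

s4 = s3 NAND a must be 1, so at least one of s3, a is 0.
Enumerating the 8 input combinations, 7 give s4 = 1 and 1 give s4 = 0.

7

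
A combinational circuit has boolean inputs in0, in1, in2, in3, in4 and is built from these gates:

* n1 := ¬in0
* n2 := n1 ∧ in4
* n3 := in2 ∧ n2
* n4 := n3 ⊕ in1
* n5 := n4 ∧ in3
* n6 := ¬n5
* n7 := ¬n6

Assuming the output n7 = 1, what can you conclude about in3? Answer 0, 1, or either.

1

n7 = ¬n6 must be 1, so n6 = 0.
n6 = ¬n5 must be 0, so n5 = 1.
n5 = n4 ∧ in3 must be 1, so both n4 = 1 and in3 = 1.
Every assignment with n7 = 1 has in3 = 1; there are 8 such assignment(s).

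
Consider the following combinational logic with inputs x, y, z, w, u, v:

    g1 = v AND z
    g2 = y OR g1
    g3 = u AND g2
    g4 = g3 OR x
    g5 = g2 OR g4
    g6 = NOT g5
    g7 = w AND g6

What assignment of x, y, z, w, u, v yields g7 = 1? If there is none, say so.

g7 = w AND g6 must be 1, so both w = 1 and g6 = 1.
g6 = NOT g5 must be 1, so g5 = 0.
Check with x=0 y=0 z=1 w=1 u=1 v=0:
g1 = v AND z = 0 AND 1 = 0
g2 = y OR g1 = 0 OR 0 = 0
g3 = u AND g2 = 1 AND 0 = 0
g4 = g3 OR x = 0 OR 0 = 0
g5 = g2 OR g4 = 0 OR 0 = 0
g6 = NOT g5 = NOT 0 = 1
g7 = w AND g6 = 1 AND 1 = 1
So g7 = 1 as required.

x=0 y=0 z=1 w=1 u=1 v=0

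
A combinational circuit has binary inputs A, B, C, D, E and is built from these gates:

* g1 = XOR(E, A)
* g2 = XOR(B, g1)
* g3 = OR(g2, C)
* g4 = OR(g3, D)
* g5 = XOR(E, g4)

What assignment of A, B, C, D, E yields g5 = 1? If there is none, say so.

A=1, B=0, C=0, D=1, E=0

g5 = XOR(E, g4) must be 1, so E and g4 differ.
Check with A=1, B=0, C=0, D=1, E=0:
g1 = XOR(E, A) = XOR(0, 1) = 1
g2 = XOR(B, g1) = XOR(0, 1) = 1
g3 = OR(g2, C) = OR(1, 0) = 1
g4 = OR(g3, D) = OR(1, 1) = 1
g5 = XOR(E, g4) = XOR(0, 1) = 1
So g5 = 1 as required.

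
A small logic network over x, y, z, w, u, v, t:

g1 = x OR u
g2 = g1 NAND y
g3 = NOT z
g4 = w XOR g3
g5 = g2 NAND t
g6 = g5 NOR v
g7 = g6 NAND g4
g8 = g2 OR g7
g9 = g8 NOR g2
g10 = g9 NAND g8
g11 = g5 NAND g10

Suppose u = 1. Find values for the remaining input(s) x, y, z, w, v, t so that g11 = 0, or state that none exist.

x=1, y=0, z=0, w=0, v=1, t=0

g11 = g5 NAND g10 must be 0, so both g5 = 1 and g10 = 1.
g5 = g2 NAND t must be 1, so at least one of g2, t is 0.
Check with u = 1 and x=1, y=0, z=0, w=0, v=1, t=0:
g1 = x OR u = 1 OR 1 = 1
g2 = g1 NAND y = 1 NAND 0 = 1
g3 = NOT z = NOT 0 = 1
g4 = w XOR g3 = 0 XOR 1 = 1
g5 = g2 NAND t = 1 NAND 0 = 1
g6 = g5 NOR v = 1 NOR 1 = 0
g7 = g6 NAND g4 = 0 NAND 1 = 1
g8 = g2 OR g7 = 1 OR 1 = 1
g9 = g8 NOR g2 = 1 NOR 1 = 0
g10 = g9 NAND g8 = 0 NAND 1 = 1
g11 = g5 NAND g10 = 1 NAND 1 = 0
So g11 = 0.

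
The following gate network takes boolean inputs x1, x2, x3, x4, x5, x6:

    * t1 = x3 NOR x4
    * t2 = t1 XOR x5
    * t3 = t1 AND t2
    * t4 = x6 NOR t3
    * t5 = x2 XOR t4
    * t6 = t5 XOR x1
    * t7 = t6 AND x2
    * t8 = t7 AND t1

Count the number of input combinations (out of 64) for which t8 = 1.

t8 = t7 AND t1 must be 1, so both t7 = 1 and t1 = 1.
Satisfying assignments:
  x1=0, x2=1, x3=0, x4=0, x5=0, x6=0
  x1=0, x2=1, x3=0, x4=0, x5=0, x6=1
  x1=0, x2=1, x3=0, x4=0, x5=1, x6=1
  x1=1, x2=1, x3=0, x4=0, x5=1, x6=0

4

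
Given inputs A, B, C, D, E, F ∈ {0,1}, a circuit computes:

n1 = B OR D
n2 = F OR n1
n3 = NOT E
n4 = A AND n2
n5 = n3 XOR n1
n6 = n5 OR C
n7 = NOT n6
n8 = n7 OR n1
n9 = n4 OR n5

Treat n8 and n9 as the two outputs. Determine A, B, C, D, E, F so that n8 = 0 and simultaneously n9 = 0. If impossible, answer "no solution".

A=0, B=0, C=1, D=0, E=1, F=1

Check with A=0, B=0, C=1, D=0, E=1, F=1:
n1 = B OR D = 0 OR 0 = 0
n2 = F OR n1 = 1 OR 0 = 1
n3 = NOT E = NOT 1 = 0
n4 = A AND n2 = 0 AND 1 = 0
n5 = n3 XOR n1 = 0 XOR 0 = 0
n6 = n5 OR C = 0 OR 1 = 1
n7 = NOT n6 = NOT 1 = 0
n8 = n7 OR n1 = 0 OR 0 = 0
n9 = n4 OR n5 = 0 OR 0 = 0
So n8 = 0 and n9 = 0.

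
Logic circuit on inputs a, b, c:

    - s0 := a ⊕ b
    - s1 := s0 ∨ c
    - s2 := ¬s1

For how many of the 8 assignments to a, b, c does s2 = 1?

s2 = ¬s1 must be 1, so s1 = 0.
Enumerating the 8 input combinations, 2 give s2 = 1 and 6 give s2 = 0.

2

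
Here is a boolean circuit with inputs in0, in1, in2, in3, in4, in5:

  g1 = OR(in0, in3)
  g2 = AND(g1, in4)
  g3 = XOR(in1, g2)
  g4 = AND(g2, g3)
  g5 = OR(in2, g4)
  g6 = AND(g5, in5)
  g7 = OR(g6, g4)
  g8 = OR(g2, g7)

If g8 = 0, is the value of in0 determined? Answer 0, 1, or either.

either

Both values of in0 occur among assignments with g8 = 0:
  in0=0: in0=0, in1=0, in2=0, in3=0, in4=0, in5=0
  in0=1: in0=1, in1=0, in2=0, in3=0, in4=0, in5=0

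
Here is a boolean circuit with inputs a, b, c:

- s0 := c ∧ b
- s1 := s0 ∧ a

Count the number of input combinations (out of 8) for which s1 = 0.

s1 = s0 ∧ a must be 0, so at least one of s0, a is 0.
Enumerating the 8 input combinations, 7 give s1 = 0 and 1 give s1 = 1.

7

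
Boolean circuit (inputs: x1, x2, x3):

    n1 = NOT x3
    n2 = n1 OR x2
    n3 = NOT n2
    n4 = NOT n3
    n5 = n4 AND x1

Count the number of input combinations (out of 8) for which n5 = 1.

n5 = n4 AND x1 must be 1, so both n4 = 1 and x1 = 1.
n4 = NOT n3 must be 1, so n3 = 0.
n3 = NOT n2 must be 0, so n2 = 1.
Enumerating the 8 input combinations, 3 give n5 = 1 and 5 give n5 = 0.

3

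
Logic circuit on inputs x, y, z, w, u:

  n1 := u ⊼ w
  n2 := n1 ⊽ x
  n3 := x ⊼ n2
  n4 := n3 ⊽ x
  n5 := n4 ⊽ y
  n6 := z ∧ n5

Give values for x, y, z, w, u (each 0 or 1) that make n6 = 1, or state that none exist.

n6 = z ∧ n5 must be 1, so both z = 1 and n5 = 1.
n5 = n4 ⊽ y must be 1, so both n4 = 0 and y = 0.
Check with x=0 y=0 z=1 w=0 u=1:
n1 = u ⊼ w = 1 ⊼ 0 = 1
n2 = n1 ⊽ x = 1 ⊽ 0 = 0
n3 = x ⊼ n2 = 0 ⊼ 0 = 1
n4 = n3 ⊽ x = 1 ⊽ 0 = 0
n5 = n4 ⊽ y = 0 ⊽ 0 = 1
n6 = z ∧ n5 = 1 ∧ 1 = 1
So n6 = 1 as required.

x=0 y=0 z=1 w=0 u=1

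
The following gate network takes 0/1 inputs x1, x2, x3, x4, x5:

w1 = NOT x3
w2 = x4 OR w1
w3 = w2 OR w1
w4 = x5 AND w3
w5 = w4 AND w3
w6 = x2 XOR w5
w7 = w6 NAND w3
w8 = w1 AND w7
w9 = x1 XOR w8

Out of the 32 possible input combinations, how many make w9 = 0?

w9 = x1 XOR w8 must be 0, so x1 and w8 are equal.
Enumerating the 32 input combinations, 16 give w9 = 0 and 16 give w9 = 1.

16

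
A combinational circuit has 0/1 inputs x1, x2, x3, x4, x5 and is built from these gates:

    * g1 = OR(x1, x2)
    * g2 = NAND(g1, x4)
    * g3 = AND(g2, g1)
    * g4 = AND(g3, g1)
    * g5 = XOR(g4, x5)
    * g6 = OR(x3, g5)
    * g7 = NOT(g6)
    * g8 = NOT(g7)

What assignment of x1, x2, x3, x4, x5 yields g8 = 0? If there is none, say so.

x1=1 x2=0 x3=0 x4=1 x5=0

g8 = NOT(g7) must be 0, so g7 = 1.
Check with x1=1 x2=0 x3=0 x4=1 x5=0:
g1 = OR(x1, x2) = OR(1, 0) = 1
g2 = NAND(g1, x4) = NAND(1, 1) = 0
g3 = AND(g2, g1) = AND(0, 1) = 0
g4 = AND(g3, g1) = AND(0, 1) = 0
g5 = XOR(g4, x5) = XOR(0, 0) = 0
g6 = OR(x3, g5) = OR(0, 0) = 0
g7 = NOT(g6) = NOT 0 = 1
g8 = NOT(g7) = NOT 1 = 0
So g8 = 0 as required.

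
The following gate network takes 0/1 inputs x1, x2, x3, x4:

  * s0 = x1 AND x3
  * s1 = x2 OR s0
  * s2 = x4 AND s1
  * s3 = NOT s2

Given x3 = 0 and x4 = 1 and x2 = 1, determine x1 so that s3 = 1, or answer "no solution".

no solution exists

With x3 = 0 and x4 = 1 and x2 = 1 fixed, none of the 2 settings of x1 give s3 = 1.
For example, with x1=1:
s0 = x1 AND x3 = 1 AND 0 = 0
s1 = x2 OR s0 = 1 OR 0 = 1
s2 = x4 AND s1 = 1 AND 1 = 1
s3 = NOT s2 = NOT 1 = 0
giving s3 = 0 ≠ 1.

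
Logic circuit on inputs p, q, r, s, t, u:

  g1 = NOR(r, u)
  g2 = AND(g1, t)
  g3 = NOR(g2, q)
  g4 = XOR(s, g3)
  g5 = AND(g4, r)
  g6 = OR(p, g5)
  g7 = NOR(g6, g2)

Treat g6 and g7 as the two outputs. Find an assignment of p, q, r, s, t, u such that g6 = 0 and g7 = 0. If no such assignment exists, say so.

p=0 q=0 r=0 s=0 t=1 u=0

Check with p=0 q=0 r=0 s=0 t=1 u=0:
g1 = NOR(r, u) = NOR(0, 0) = 1
g2 = AND(g1, t) = AND(1, 1) = 1
g3 = NOR(g2, q) = NOR(1, 0) = 0
g4 = XOR(s, g3) = XOR(0, 0) = 0
g5 = AND(g4, r) = AND(0, 0) = 0
g6 = OR(p, g5) = OR(0, 0) = 0
g7 = NOR(g6, g2) = NOR(0, 1) = 0
So g6 = 0 and g7 = 0.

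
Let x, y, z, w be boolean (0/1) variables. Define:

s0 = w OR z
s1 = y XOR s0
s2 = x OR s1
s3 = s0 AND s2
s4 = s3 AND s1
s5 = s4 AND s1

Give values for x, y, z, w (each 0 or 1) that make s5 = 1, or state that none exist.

x=0 y=0 z=1 w=0

s5 = s4 AND s1 must be 1, so both s4 = 1 and s1 = 1.
s4 = s3 AND s1 must be 1, so both s3 = 1 and s1 = 1.
s1 = y XOR s0 must be 1, so y and s0 differ.
Check with x=0 y=0 z=1 w=0:
s0 = w OR z = 0 OR 1 = 1
s1 = y XOR s0 = 0 XOR 1 = 1
s2 = x OR s1 = 0 OR 1 = 1
s3 = s0 AND s2 = 1 AND 1 = 1
s4 = s3 AND s1 = 1 AND 1 = 1
s5 = s4 AND s1 = 1 AND 1 = 1
So s5 = 1 as required.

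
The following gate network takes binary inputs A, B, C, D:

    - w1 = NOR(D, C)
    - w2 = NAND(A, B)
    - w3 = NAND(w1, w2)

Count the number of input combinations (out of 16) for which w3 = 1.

13

w3 = NAND(w1, w2) must be 1, so at least one of w1, w2 is 0.
Enumerating the 16 input combinations, 13 give w3 = 1 and 3 give w3 = 0.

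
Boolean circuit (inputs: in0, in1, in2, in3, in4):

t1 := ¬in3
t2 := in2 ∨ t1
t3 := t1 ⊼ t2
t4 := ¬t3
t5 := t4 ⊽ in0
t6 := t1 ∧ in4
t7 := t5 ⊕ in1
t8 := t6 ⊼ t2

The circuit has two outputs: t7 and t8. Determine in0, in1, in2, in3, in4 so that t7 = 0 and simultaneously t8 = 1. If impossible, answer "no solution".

in0=1 in1=0 in2=0 in3=1 in4=0

Check with in0=1 in1=0 in2=0 in3=1 in4=0:
t1 = ¬in3 = ¬1 = 0
t2 = in2 ∨ t1 = 0 ∨ 0 = 0
t3 = t1 ⊼ t2 = 0 ⊼ 0 = 1
t4 = ¬t3 = ¬1 = 0
t5 = t4 ⊽ in0 = 0 ⊽ 1 = 0
t6 = t1 ∧ in4 = 0 ∧ 0 = 0
t7 = t5 ⊕ in1 = 0 ⊕ 0 = 0
t8 = t6 ⊼ t2 = 0 ⊼ 0 = 1
So t7 = 0 and t8 = 1.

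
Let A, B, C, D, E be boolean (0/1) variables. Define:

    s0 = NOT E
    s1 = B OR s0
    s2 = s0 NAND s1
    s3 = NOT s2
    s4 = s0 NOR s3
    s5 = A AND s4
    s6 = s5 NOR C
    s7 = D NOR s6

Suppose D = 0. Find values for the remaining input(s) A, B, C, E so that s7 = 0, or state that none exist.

A=1, B=0, C=0, E=0

s7 = D NOR s6 must be 0, so at least one of D, s6 is 1.
Check with D = 0 and A=1, B=0, C=0, E=0:
s0 = NOT E = NOT 0 = 1
s1 = B OR s0 = 0 OR 1 = 1
s2 = s0 NAND s1 = 1 NAND 1 = 0
s3 = NOT s2 = NOT 0 = 1
s4 = s0 NOR s3 = 1 NOR 1 = 0
s5 = A AND s4 = 1 AND 0 = 0
s6 = s5 NOR C = 0 NOR 0 = 1
s7 = D NOR s6 = 0 NOR 1 = 0
So s7 = 0.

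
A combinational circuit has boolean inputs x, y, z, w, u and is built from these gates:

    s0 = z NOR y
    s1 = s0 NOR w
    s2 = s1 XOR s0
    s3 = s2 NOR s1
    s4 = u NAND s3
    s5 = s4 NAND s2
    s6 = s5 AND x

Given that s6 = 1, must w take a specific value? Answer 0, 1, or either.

1

s6 = s5 AND x must be 1, so both s5 = 1 and x = 1.
s5 = s4 NAND s2 must be 1, so at least one of s4, s2 is 0.
Every assignment with s6 = 1 has w = 1; there are 6 such assignment(s).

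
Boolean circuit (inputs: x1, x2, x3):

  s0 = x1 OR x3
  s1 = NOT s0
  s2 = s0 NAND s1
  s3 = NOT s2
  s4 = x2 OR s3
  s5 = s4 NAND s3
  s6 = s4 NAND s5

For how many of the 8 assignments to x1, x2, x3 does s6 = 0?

4

s6 = s4 NAND s5 must be 0, so both s4 = 1 and s5 = 1.
Enumerating the 8 input combinations, 4 give s6 = 0 and 4 give s6 = 1.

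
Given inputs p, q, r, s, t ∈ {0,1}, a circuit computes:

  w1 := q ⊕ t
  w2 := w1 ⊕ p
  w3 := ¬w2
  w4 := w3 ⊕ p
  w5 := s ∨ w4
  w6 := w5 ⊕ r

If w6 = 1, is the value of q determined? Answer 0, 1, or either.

Both values of q occur among assignments with w6 = 1:
  q=0: p=0, q=0, r=0, s=0, t=0
  q=1: p=0, q=1, r=0, s=0, t=1

either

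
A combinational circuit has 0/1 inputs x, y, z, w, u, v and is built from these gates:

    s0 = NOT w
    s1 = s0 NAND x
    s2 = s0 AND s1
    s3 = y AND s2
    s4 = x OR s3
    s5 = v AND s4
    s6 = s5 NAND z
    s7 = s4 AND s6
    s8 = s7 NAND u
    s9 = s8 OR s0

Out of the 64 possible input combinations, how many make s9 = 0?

6

s9 = s8 OR s0 must be 0, so both s8 = 0 and s0 = 0.
s8 = s7 NAND u must be 0, so both s7 = 1 and u = 1.
Satisfying assignments:
  x=1, y=0, z=0, w=1, u=1, v=0
  x=1, y=0, z=0, w=1, u=1, v=1
  x=1, y=0, z=1, w=1, u=1, v=0
  x=1, y=1, z=0, w=1, u=1, v=0
  x=1, y=1, z=0, w=1, u=1, v=1
  x=1, y=1, z=1, w=1, u=1, v=0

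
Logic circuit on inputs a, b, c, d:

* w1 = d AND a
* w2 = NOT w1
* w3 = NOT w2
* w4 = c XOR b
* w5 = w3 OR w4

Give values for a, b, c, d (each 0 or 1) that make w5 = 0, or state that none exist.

a=0, b=0, c=0, d=1

w5 = w3 OR w4 must be 0, so both w3 = 0 and w4 = 0.
Check with a=0, b=0, c=0, d=1:
w1 = d AND a = 1 AND 0 = 0
w2 = NOT w1 = NOT 0 = 1
w3 = NOT w2 = NOT 1 = 0
w4 = c XOR b = 0 XOR 0 = 0
w5 = w3 OR w4 = 0 OR 0 = 0
So w5 = 0 as required.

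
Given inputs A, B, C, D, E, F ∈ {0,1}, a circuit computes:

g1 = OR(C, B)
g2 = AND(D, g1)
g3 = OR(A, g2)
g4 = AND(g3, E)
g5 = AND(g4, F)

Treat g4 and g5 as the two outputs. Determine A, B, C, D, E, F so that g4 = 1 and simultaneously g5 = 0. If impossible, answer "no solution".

A=0, B=1, C=0, D=1, E=1, F=0

Check with A=0, B=1, C=0, D=1, E=1, F=0:
g1 = OR(C, B) = OR(0, 1) = 1
g2 = AND(D, g1) = AND(1, 1) = 1
g3 = OR(A, g2) = OR(0, 1) = 1
g4 = AND(g3, E) = AND(1, 1) = 1
g5 = AND(g4, F) = AND(1, 0) = 0
So g4 = 1 and g5 = 0.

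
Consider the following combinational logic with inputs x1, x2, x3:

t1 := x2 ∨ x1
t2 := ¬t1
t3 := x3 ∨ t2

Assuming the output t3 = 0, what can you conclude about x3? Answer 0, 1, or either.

t3 = x3 ∨ t2 must be 0, so both x3 = 0 and t2 = 0.
t2 = ¬t1 must be 0, so t1 = 1.
t1 = x2 ∨ x1 must be 1, so at least one of x2, x1 is 1.
Every assignment with t3 = 0 has x3 = 0; there are 3 such assignment(s).
  x1=0, x2=1, x3=0
  x1=1, x2=0, x3=0
  x1=1, x2=1, x3=0

0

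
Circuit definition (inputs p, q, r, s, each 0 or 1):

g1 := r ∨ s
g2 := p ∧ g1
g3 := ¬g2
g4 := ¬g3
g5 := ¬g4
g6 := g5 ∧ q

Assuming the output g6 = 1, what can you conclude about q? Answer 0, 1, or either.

1

g6 = g5 ∧ q must be 1, so both g5 = 1 and q = 1.
g5 = ¬g4 must be 1, so g4 = 0.
g4 = ¬g3 must be 0, so g3 = 1.
Every assignment with g6 = 1 has q = 1; there are 5 such assignment(s).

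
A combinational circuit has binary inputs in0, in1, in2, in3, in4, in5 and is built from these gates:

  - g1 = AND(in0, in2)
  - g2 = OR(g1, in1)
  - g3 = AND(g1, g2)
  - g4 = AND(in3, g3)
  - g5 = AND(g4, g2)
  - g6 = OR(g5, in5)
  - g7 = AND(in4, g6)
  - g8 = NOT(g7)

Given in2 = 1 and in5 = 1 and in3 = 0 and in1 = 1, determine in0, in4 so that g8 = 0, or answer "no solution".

in0=1, in4=1

g8 = NOT(g7) must be 0, so g7 = 1.
Check with in2 = 1 and in5 = 1 and in3 = 0 and in1 = 1 and in0=1, in4=1:
g1 = AND(in0, in2) = AND(1, 1) = 1
g2 = OR(g1, in1) = OR(1, 1) = 1
g3 = AND(g1, g2) = AND(1, 1) = 1
g4 = AND(in3, g3) = AND(0, 1) = 0
g5 = AND(g4, g2) = AND(0, 1) = 0
g6 = OR(g5, in5) = OR(0, 1) = 1
g7 = AND(in4, g6) = AND(1, 1) = 1
g8 = NOT(g7) = NOT 1 = 0
So g8 = 0.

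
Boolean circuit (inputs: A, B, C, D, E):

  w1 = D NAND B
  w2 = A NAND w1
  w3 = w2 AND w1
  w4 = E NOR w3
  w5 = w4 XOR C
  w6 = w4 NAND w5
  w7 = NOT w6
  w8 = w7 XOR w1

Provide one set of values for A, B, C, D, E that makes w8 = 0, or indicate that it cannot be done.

Check with A=0, B=1, C=1, D=1, E=0:
w1 = D NAND B = 1 NAND 1 = 0
w2 = A NAND w1 = 0 NAND 0 = 1
w3 = w2 AND w1 = 1 AND 0 = 0
w4 = E NOR w3 = 0 NOR 0 = 1
w5 = w4 XOR C = 1 XOR 1 = 0
w6 = w4 NAND w5 = 1 NAND 0 = 1
w7 = NOT w6 = NOT 1 = 0
w8 = w7 XOR w1 = 0 XOR 0 = 0
So w8 = 0 as required.

A=0, B=1, C=1, D=1, E=0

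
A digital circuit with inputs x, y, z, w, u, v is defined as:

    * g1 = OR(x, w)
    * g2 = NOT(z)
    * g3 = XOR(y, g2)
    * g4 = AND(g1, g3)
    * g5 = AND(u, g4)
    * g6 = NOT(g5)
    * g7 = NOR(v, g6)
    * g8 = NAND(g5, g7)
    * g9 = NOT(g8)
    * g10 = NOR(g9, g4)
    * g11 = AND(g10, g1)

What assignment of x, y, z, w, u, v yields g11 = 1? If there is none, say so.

x=1 y=1 z=0 w=0 u=0 v=0

g11 = AND(g10, g1) must be 1, so both g10 = 1 and g1 = 1.
g10 = NOR(g9, g4) must be 1, so both g9 = 0 and g4 = 0.
Check with x=1 y=1 z=0 w=0 u=0 v=0:
g1 = OR(x, w) = OR(1, 0) = 1
g2 = NOT(z) = NOT 0 = 1
g3 = XOR(y, g2) = XOR(1, 1) = 0
g4 = AND(g1, g3) = AND(1, 0) = 0
g5 = AND(u, g4) = AND(0, 0) = 0
g6 = NOT(g5) = NOT 0 = 1
g7 = NOR(v, g6) = NOR(0, 1) = 0
g8 = NAND(g5, g7) = NAND(0, 0) = 1
g9 = NOT(g8) = NOT 1 = 0
g10 = NOR(g9, g4) = NOR(0, 0) = 1
g11 = AND(g10, g1) = AND(1, 1) = 1
So g11 = 1 as required.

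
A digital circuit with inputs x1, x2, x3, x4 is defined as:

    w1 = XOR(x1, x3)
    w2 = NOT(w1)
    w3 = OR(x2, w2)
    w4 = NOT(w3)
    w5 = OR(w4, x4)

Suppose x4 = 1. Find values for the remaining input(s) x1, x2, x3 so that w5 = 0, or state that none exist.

no solution exists

With x4 = 1 fixed, none of the 8 settings of x1, x2, x3 give w5 = 0.
For example, with x1=0, x2=0, x3=0:
w1 = XOR(x1, x3) = XOR(0, 0) = 0
w2 = NOT(w1) = NOT 0 = 1
w3 = OR(x2, w2) = OR(0, 1) = 1
w4 = NOT(w3) = NOT 1 = 0
w5 = OR(w4, x4) = OR(0, 1) = 1
giving w5 = 1 ≠ 0.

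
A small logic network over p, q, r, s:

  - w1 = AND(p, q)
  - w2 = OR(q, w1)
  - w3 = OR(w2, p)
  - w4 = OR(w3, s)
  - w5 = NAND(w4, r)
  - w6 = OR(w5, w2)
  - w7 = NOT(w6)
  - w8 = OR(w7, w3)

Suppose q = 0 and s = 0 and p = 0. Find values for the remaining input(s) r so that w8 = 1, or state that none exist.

no solution exists

With q = 0 and s = 0 and p = 0 fixed, none of the 2 settings of r give w8 = 1.
For example, with r=1:
w1 = AND(p, q) = AND(0, 0) = 0
w2 = OR(q, w1) = OR(0, 0) = 0
w3 = OR(w2, p) = OR(0, 0) = 0
w4 = OR(w3, s) = OR(0, 0) = 0
w5 = NAND(w4, r) = NAND(0, 1) = 1
w6 = OR(w5, w2) = OR(1, 0) = 1
w7 = NOT(w6) = NOT 1 = 0
w8 = OR(w7, w3) = OR(0, 0) = 0
giving w8 = 0 ≠ 1.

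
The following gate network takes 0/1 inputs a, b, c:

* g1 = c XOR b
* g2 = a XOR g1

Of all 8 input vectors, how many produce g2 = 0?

4

g2 = a XOR g1 must be 0, so a and g1 are equal.
Satisfying assignments:
  a=0, b=0, c=0
  a=0, b=1, c=1
  a=1, b=0, c=1
  a=1, b=1, c=0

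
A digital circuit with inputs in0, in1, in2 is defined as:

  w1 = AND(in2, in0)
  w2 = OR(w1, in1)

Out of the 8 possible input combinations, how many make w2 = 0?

3

w2 = OR(w1, in1) must be 0, so both w1 = 0 and in1 = 0.
w1 = AND(in2, in0) must be 0, so at least one of in2, in0 is 0.
Satisfying assignments:
  in0=0, in1=0, in2=0
  in0=0, in1=0, in2=1
  in0=1, in1=0, in2=0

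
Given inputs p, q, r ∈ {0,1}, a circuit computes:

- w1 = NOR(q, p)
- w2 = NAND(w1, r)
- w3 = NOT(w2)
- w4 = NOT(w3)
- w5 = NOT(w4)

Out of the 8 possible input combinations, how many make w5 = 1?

w5 = NOT(w4) must be 1, so w4 = 0.
Satisfying assignments:
  p=0, q=0, r=1

1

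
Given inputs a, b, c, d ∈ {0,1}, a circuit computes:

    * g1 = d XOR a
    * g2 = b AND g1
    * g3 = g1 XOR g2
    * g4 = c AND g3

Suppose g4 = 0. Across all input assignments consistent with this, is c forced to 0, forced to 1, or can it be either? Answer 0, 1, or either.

Both values of c occur among assignments with g4 = 0:
  c=0: a=0, b=0, c=0, d=0
  c=1: a=0, b=0, c=1, d=0

either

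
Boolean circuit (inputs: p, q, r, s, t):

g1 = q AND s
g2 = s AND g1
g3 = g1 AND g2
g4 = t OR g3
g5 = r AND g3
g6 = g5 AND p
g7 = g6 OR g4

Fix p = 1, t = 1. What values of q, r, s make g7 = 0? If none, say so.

With p = 1, t = 1 fixed, none of the 8 settings of q, r, s give g7 = 0.
For example, with q=0, r=1, s=0:
g1 = q AND s = 0 AND 0 = 0
g2 = s AND g1 = 0 AND 0 = 0
g3 = g1 AND g2 = 0 AND 0 = 0
g4 = t OR g3 = 1 OR 0 = 1
g5 = r AND g3 = 1 AND 0 = 0
g6 = g5 AND p = 0 AND 1 = 0
g7 = g6 OR g4 = 0 OR 1 = 1
giving g7 = 1 ≠ 0.

no solution exists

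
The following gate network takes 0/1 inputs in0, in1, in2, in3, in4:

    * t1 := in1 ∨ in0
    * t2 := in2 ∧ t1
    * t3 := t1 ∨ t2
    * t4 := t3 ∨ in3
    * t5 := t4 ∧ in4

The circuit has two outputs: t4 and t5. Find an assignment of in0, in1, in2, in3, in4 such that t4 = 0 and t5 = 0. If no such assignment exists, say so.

in0=0 in1=0 in2=1 in3=0 in4=0

Check with in0=0 in1=0 in2=1 in3=0 in4=0:
t1 = in1 ∨ in0 = 0 ∨ 0 = 0
t2 = in2 ∧ t1 = 1 ∧ 0 = 0
t3 = t1 ∨ t2 = 0 ∨ 0 = 0
t4 = t3 ∨ in3 = 0 ∨ 0 = 0
t5 = t4 ∧ in4 = 0 ∧ 0 = 0
So t4 = 0 and t5 = 0.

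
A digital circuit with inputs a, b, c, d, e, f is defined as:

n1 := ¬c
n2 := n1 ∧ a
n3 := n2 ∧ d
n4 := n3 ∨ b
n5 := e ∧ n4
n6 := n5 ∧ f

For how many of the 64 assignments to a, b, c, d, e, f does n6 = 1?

9

n6 = n5 ∧ f must be 1, so both n5 = 1 and f = 1.
n5 = e ∧ n4 must be 1, so both e = 1 and n4 = 1.
Enumerating the 64 input combinations, 9 give n6 = 1 and 55 give n6 = 0.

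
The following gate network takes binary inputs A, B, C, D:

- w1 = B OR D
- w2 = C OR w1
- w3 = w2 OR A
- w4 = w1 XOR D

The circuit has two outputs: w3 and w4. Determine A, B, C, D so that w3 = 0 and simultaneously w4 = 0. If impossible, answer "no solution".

A=0 B=0 C=0 D=0

Check with A=0 B=0 C=0 D=0:
w1 = B OR D = 0 OR 0 = 0
w2 = C OR w1 = 0 OR 0 = 0
w3 = w2 OR A = 0 OR 0 = 0
w4 = w1 XOR D = 0 XOR 0 = 0
So w3 = 0 and w4 = 0.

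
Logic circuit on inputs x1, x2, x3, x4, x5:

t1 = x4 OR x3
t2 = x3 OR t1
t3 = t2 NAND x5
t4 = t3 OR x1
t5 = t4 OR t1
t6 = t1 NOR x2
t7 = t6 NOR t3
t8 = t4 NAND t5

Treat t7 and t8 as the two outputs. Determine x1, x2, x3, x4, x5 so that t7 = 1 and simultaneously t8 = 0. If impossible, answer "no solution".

x1=1, x2=1, x3=1, x4=1, x5=1

Check with x1=1, x2=1, x3=1, x4=1, x5=1:
t1 = x4 OR x3 = 1 OR 1 = 1
t2 = x3 OR t1 = 1 OR 1 = 1
t3 = t2 NAND x5 = 1 NAND 1 = 0
t4 = t3 OR x1 = 0 OR 1 = 1
t5 = t4 OR t1 = 1 OR 1 = 1
t6 = t1 NOR x2 = 1 NOR 1 = 0
t7 = t6 NOR t3 = 0 NOR 0 = 1
t8 = t4 NAND t5 = 1 NAND 1 = 0
So t7 = 1 and t8 = 0.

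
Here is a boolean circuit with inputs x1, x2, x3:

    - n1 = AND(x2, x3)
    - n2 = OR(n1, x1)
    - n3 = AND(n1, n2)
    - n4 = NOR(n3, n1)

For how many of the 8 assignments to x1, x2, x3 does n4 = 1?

6

n4 = NOR(n3, n1) must be 1, so both n3 = 0 and n1 = 0.
n3 = AND(n1, n2) must be 0, so at least one of n1, n2 is 0.
n1 = AND(x2, x3) must be 0, so at least one of x2, x3 is 0.
Satisfying assignments:
  x1=0, x2=0, x3=0
  x1=0, x2=0, x3=1
  x1=0, x2=1, x3=0
  x1=1, x2=0, x3=0
  x1=1, x2=0, x3=1
  x1=1, x2=1, x3=0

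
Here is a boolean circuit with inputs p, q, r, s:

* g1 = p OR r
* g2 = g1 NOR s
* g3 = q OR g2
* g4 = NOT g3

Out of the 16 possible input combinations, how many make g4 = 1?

7

g4 = NOT g3 must be 1, so g3 = 0.
g3 = q OR g2 must be 0, so both q = 0 and g2 = 0.
Enumerating the 16 input combinations, 7 give g4 = 1 and 9 give g4 = 0.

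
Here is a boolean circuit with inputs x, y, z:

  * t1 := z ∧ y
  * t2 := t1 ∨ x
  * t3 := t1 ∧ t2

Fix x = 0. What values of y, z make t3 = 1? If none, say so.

t3 = t1 ∧ t2 must be 1, so both t1 = 1 and t2 = 1.
t1 = z ∧ y must be 1, so both z = 1 and y = 1.
Check with x = 0 and y=1, z=1:
t1 = z ∧ y = 1 ∧ 1 = 1
t2 = t1 ∨ x = 1 ∨ 0 = 1
t3 = t1 ∧ t2 = 1 ∧ 1 = 1
So t3 = 1.

y=1, z=1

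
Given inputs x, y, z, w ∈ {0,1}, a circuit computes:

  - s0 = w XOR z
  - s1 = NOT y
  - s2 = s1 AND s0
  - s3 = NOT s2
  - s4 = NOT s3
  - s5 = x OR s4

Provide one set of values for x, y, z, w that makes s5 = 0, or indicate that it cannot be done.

s5 = x OR s4 must be 0, so both x = 0 and s4 = 0.
s4 = NOT s3 must be 0, so s3 = 1.
Check with x=0, y=0, z=0, w=0:
s0 = w XOR z = 0 XOR 0 = 0
s1 = NOT y = NOT 0 = 1
s2 = s1 AND s0 = 1 AND 0 = 0
s3 = NOT s2 = NOT 0 = 1
s4 = NOT s3 = NOT 1 = 0
s5 = x OR s4 = 0 OR 0 = 0
So s5 = 0 as required.

x=0, y=0, z=0, w=0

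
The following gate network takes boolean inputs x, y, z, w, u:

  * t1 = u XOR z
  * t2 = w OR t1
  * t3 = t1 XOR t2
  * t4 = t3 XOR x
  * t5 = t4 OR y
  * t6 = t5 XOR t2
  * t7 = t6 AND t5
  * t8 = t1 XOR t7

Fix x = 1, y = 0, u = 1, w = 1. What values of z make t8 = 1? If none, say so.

Check with x = 1, y = 0, u = 1, w = 1 and z=0:
t1 = u XOR z = 1 XOR 0 = 1
t2 = w OR t1 = 1 OR 1 = 1
t3 = t1 XOR t2 = 1 XOR 1 = 0
t4 = t3 XOR x = 0 XOR 1 = 1
t5 = t4 OR y = 1 OR 0 = 1
t6 = t5 XOR t2 = 1 XOR 1 = 0
t7 = t6 AND t5 = 0 AND 1 = 0
t8 = t1 XOR t7 = 1 XOR 0 = 1
So t8 = 1.

z=0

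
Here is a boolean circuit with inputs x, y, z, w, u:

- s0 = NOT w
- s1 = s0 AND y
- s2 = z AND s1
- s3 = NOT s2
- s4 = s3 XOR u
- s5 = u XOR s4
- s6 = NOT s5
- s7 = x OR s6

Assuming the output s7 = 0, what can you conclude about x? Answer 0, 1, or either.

0

s7 = x OR s6 must be 0, so both x = 0 and s6 = 0.
s6 = NOT s5 must be 0, so s5 = 1.
Every assignment with s7 = 0 has x = 0; there are 14 such assignment(s).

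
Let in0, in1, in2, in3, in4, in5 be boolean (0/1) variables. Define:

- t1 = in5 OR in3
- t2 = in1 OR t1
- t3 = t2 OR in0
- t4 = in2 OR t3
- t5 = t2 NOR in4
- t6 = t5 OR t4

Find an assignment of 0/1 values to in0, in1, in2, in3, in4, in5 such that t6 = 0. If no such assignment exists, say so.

t6 = t5 OR t4 must be 0, so both t5 = 0 and t4 = 0.
Check with in0=0, in1=0, in2=0, in3=0, in4=1, in5=0:
t1 = in5 OR in3 = 0 OR 0 = 0
t2 = in1 OR t1 = 0 OR 0 = 0
t3 = t2 OR in0 = 0 OR 0 = 0
t4 = in2 OR t3 = 0 OR 0 = 0
t5 = t2 NOR in4 = 0 NOR 1 = 0
t6 = t5 OR t4 = 0 OR 0 = 0
So t6 = 0 as required.

in0=0, in1=0, in2=0, in3=0, in4=1, in5=0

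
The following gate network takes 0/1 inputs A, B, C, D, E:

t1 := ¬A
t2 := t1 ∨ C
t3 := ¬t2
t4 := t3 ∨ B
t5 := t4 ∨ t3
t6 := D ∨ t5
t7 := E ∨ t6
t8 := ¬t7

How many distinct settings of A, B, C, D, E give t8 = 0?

t8 = ¬t7 must be 0, so t7 = 1.
Enumerating the 32 input combinations, 29 give t8 = 0 and 3 give t8 = 1.

29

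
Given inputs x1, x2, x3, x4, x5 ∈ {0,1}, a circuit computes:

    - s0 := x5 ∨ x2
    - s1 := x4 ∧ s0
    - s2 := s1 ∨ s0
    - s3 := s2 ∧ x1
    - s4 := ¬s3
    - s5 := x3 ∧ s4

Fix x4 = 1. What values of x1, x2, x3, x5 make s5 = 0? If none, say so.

x1=0, x2=0, x3=0, x5=0

s5 = x3 ∧ s4 must be 0, so at least one of x3, s4 is 0.
Check with x4 = 1 and x1=0, x2=0, x3=0, x5=0:
s0 = x5 ∨ x2 = 0 ∨ 0 = 0
s1 = x4 ∧ s0 = 1 ∧ 0 = 0
s2 = s1 ∨ s0 = 0 ∨ 0 = 0
s3 = s2 ∧ x1 = 0 ∧ 0 = 0
s4 = ¬s3 = ¬0 = 1
s5 = x3 ∧ s4 = 0 ∧ 1 = 0
So s5 = 0.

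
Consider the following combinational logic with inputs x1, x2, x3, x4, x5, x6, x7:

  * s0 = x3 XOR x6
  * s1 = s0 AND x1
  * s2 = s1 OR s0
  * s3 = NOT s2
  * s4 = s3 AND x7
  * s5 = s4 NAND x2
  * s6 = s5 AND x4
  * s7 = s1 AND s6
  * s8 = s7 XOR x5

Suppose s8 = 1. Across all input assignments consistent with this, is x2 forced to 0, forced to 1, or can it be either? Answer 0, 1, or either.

Both values of x2 occur among assignments with s8 = 1:
  x2=0: x1=0, x2=0, x3=0, x4=0, x5=1, x6=0, x7=0
  x2=1: x1=0, x2=1, x3=0, x4=0, x5=1, x6=0, x7=0

either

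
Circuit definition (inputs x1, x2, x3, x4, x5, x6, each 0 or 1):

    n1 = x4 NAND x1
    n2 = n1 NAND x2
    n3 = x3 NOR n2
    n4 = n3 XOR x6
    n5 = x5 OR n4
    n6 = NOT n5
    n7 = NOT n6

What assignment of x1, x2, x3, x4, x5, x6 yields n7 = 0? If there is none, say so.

x1=0, x2=1, x3=1, x4=0, x5=0, x6=0

n7 = NOT n6 must be 0, so n6 = 1.
Check with x1=0, x2=1, x3=1, x4=0, x5=0, x6=0:
n1 = x4 NAND x1 = 0 NAND 0 = 1
n2 = n1 NAND x2 = 1 NAND 1 = 0
n3 = x3 NOR n2 = 1 NOR 0 = 0
n4 = n3 XOR x6 = 0 XOR 0 = 0
n5 = x5 OR n4 = 0 OR 0 = 0
n6 = NOT n5 = NOT 0 = 1
n7 = NOT n6 = NOT 1 = 0
So n7 = 0 as required.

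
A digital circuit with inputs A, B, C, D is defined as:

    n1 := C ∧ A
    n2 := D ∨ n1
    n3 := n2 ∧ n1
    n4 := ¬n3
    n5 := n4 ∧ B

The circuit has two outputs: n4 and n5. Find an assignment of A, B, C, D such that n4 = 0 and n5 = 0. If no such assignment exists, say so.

A=1 B=1 C=1 D=1

Check with A=1 B=1 C=1 D=1:
n1 = C ∧ A = 1 ∧ 1 = 1
n2 = D ∨ n1 = 1 ∨ 1 = 1
n3 = n2 ∧ n1 = 1 ∧ 1 = 1
n4 = ¬n3 = ¬1 = 0
n5 = n4 ∧ B = 0 ∧ 1 = 0
So n4 = 0 and n5 = 0.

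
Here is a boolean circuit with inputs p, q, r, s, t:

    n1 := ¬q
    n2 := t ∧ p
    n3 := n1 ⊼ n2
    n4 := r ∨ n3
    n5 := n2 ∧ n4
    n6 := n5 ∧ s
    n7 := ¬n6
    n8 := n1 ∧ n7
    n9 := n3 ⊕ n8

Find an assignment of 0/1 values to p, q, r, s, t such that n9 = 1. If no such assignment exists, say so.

Check with p=1, q=1, r=0, s=1, t=0:
n1 = ¬q = ¬1 = 0
n2 = t ∧ p = 0 ∧ 1 = 0
n3 = n1 ⊼ n2 = 0 ⊼ 0 = 1
n4 = r ∨ n3 = 0 ∨ 1 = 1
n5 = n2 ∧ n4 = 0 ∧ 1 = 0
n6 = n5 ∧ s = 0 ∧ 1 = 0
n7 = ¬n6 = ¬0 = 1
n8 = n1 ∧ n7 = 0 ∧ 1 = 0
n9 = n3 ⊕ n8 = 1 ⊕ 0 = 1
So n9 = 1 as required.

p=1, q=1, r=0, s=1, t=0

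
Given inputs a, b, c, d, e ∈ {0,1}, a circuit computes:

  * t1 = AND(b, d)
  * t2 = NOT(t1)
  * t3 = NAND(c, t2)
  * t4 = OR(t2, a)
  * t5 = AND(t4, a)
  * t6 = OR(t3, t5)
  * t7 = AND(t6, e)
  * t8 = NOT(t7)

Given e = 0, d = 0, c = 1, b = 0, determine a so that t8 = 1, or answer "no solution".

Check with e = 0, d = 0, c = 1, b = 0 and a=1:
t1 = AND(b, d) = AND(0, 0) = 0
t2 = NOT(t1) = NOT 0 = 1
t3 = NAND(c, t2) = NAND(1, 1) = 0
t4 = OR(t2, a) = OR(1, 1) = 1
t5 = AND(t4, a) = AND(1, 1) = 1
t6 = OR(t3, t5) = OR(0, 1) = 1
t7 = AND(t6, e) = AND(1, 0) = 0
t8 = NOT(t7) = NOT 0 = 1
So t8 = 1.

a=1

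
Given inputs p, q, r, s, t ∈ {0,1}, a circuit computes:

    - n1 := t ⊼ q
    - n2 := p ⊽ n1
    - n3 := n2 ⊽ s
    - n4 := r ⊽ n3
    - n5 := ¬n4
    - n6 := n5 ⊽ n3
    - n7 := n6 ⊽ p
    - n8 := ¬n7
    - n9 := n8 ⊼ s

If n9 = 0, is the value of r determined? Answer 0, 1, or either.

Both values of r occur among assignments with n9 = 0:
  r=0: p=0, q=0, r=0, s=1, t=0
  r=1: p=1, q=0, r=1, s=1, t=0

either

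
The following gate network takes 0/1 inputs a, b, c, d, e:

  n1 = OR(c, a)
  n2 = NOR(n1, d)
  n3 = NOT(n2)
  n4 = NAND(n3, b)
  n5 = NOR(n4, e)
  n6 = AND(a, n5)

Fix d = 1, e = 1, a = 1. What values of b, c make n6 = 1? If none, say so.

no solution exists

With d = 1, e = 1, a = 1 fixed, none of the 4 settings of b, c give n6 = 1.
For example, with b=0, c=1:
n1 = OR(c, a) = OR(1, 1) = 1
n2 = NOR(n1, d) = NOR(1, 1) = 0
n3 = NOT(n2) = NOT 0 = 1
n4 = NAND(n3, b) = NAND(1, 0) = 1
n5 = NOR(n4, e) = NOR(1, 1) = 0
n6 = AND(a, n5) = AND(1, 0) = 0
giving n6 = 0 ≠ 1.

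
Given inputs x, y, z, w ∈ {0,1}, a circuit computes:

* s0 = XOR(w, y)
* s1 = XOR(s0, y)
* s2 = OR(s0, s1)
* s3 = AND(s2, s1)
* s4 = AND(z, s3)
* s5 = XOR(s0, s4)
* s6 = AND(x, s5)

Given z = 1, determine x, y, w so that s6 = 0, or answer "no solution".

Check with z = 1 and x=0, y=1, w=0:
s0 = XOR(w, y) = XOR(0, 1) = 1
s1 = XOR(s0, y) = XOR(1, 1) = 0
s2 = OR(s0, s1) = OR(1, 0) = 1
s3 = AND(s2, s1) = AND(1, 0) = 0
s4 = AND(z, s3) = AND(1, 0) = 0
s5 = XOR(s0, s4) = XOR(1, 0) = 1
s6 = AND(x, s5) = AND(0, 1) = 0
So s6 = 0.

x=0 y=1 w=0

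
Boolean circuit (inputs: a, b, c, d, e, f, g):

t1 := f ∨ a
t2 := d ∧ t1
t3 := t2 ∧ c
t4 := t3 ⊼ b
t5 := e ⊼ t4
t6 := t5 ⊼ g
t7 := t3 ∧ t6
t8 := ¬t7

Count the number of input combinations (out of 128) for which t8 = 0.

15

t8 = ¬t7 must be 0, so t7 = 1.
t7 = t3 ∧ t6 must be 1, so both t3 = 1 and t6 = 1.
t3 = t2 ∧ c must be 1, so both t2 = 1 and c = 1.
Enumerating the 128 input combinations, 15 give t8 = 0 and 113 give t8 = 1.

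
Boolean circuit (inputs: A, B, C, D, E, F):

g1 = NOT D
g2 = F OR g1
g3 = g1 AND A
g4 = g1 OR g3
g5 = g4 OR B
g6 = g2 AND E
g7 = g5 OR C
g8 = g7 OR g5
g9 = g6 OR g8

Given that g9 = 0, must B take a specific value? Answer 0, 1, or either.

0

g9 = g6 OR g8 must be 0, so both g6 = 0 and g8 = 0.
Every assignment with g9 = 0 has B = 0; there are 6 such assignment(s).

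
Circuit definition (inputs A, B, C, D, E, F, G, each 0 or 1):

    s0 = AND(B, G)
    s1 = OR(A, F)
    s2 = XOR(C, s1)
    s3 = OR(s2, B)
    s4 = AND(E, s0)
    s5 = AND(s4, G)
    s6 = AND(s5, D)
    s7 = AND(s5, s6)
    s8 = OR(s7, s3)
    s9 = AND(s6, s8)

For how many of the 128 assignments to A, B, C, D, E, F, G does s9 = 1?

8

s9 = AND(s6, s8) must be 1, so both s6 = 1 and s8 = 1.
Enumerating the 128 input combinations, 8 give s9 = 1 and 120 give s9 = 0.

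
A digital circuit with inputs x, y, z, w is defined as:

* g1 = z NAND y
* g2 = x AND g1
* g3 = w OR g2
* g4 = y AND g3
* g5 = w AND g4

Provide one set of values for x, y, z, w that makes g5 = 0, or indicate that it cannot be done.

g5 = w AND g4 must be 0, so at least one of w, g4 is 0.
Check with x=1, y=0, z=0, w=1:
g1 = z NAND y = 0 NAND 0 = 1
g2 = x AND g1 = 1 AND 1 = 1
g3 = w OR g2 = 1 OR 1 = 1
g4 = y AND g3 = 0 AND 1 = 0
g5 = w AND g4 = 1 AND 0 = 0
So g5 = 0 as required.

x=1, y=0, z=0, w=1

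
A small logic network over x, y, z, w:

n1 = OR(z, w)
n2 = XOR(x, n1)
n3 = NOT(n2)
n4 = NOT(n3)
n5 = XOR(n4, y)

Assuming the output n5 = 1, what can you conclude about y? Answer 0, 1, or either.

Both values of y occur among assignments with n5 = 1:
  y=0: x=0, y=0, z=0, w=1
  y=1: x=0, y=1, z=0, w=0

either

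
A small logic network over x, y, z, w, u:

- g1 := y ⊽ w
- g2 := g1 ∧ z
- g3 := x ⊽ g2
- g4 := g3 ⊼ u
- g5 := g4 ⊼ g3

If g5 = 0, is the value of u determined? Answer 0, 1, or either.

0

g5 = g4 ⊼ g3 must be 0, so both g4 = 1 and g3 = 1.
g4 = g3 ⊼ u must be 1, so at least one of g3, u is 0.
Every assignment with g5 = 0 has u = 0; there are 7 such assignment(s).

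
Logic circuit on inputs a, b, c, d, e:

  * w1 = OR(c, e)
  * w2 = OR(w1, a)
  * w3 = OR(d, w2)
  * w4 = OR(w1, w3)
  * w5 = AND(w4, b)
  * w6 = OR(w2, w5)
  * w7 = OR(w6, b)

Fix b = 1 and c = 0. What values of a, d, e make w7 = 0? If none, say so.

no solution exists

With b = 1 and c = 0 fixed, none of the 8 settings of a, d, e give w7 = 0.
For example, with a=1, d=1, e=1:
w1 = OR(c, e) = OR(0, 1) = 1
w2 = OR(w1, a) = OR(1, 1) = 1
w3 = OR(d, w2) = OR(1, 1) = 1
w4 = OR(w1, w3) = OR(1, 1) = 1
w5 = AND(w4, b) = AND(1, 1) = 1
w6 = OR(w2, w5) = OR(1, 1) = 1
w7 = OR(w6, b) = OR(1, 1) = 1
giving w7 = 1 ≠ 0.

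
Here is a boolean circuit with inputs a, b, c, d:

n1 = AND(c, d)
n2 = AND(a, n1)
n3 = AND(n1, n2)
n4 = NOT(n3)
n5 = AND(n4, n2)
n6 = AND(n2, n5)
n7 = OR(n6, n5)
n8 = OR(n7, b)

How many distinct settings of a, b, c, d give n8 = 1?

8

n8 = OR(n7, b) must be 1, so at least one of n7, b is 1.
Enumerating the 16 input combinations, 8 give n8 = 1 and 8 give n8 = 0.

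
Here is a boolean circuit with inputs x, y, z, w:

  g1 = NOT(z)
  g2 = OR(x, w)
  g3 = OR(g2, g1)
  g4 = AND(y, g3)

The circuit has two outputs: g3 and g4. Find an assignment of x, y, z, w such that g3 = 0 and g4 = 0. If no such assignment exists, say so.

Check with x=0, y=0, z=1, w=0:
g1 = NOT(z) = NOT 1 = 0
g2 = OR(x, w) = OR(0, 0) = 0
g3 = OR(g2, g1) = OR(0, 0) = 0
g4 = AND(y, g3) = AND(0, 0) = 0
So g3 = 0 and g4 = 0.

x=0, y=0, z=1, w=0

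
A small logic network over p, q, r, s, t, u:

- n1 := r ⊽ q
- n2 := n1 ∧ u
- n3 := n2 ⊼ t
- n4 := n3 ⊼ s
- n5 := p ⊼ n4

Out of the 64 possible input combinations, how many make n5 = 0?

17

n5 = p ⊼ n4 must be 0, so both p = 1 and n4 = 1.
n4 = n3 ⊼ s must be 1, so at least one of n3, s is 0.
Enumerating the 64 input combinations, 17 give n5 = 0 and 47 give n5 = 1.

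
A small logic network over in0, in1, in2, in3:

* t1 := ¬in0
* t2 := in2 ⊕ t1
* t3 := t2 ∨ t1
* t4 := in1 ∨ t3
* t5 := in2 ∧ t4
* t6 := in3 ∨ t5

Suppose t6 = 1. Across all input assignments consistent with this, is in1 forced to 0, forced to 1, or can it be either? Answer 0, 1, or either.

either

Both values of in1 occur among assignments with t6 = 1:
  in1=0: in0=0, in1=0, in2=0, in3=1
  in1=1: in0=0, in1=1, in2=0, in3=1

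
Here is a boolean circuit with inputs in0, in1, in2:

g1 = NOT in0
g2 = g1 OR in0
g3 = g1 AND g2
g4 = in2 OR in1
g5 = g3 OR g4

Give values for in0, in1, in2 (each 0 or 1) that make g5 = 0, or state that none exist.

in0=1 in1=0 in2=0

g5 = g3 OR g4 must be 0, so both g3 = 0 and g4 = 0.
g3 = g1 AND g2 must be 0, so at least one of g1, g2 is 0.
Check with in0=1 in1=0 in2=0:
g1 = NOT in0 = NOT 1 = 0
g2 = g1 OR in0 = 0 OR 1 = 1
g3 = g1 AND g2 = 0 AND 1 = 0
g4 = in2 OR in1 = 0 OR 0 = 0
g5 = g3 OR g4 = 0 OR 0 = 0
So g5 = 0 as required.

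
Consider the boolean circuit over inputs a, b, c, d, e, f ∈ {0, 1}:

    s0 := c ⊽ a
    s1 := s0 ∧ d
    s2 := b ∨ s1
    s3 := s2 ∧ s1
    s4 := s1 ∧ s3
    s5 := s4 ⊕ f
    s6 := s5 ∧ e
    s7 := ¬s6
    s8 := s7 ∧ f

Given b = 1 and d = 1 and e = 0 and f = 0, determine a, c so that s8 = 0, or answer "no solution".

a=0 c=1

s8 = s7 ∧ f must be 0, so at least one of s7, f is 0.
Check with b = 1 and d = 1 and e = 0 and f = 0 and a=0, c=1:
s0 = c ⊽ a = 1 ⊽ 0 = 0
s1 = s0 ∧ d = 0 ∧ 1 = 0
s2 = b ∨ s1 = 1 ∨ 0 = 1
s3 = s2 ∧ s1 = 1 ∧ 0 = 0
s4 = s1 ∧ s3 = 0 ∧ 0 = 0
s5 = s4 ⊕ f = 0 ⊕ 0 = 0
s6 = s5 ∧ e = 0 ∧ 0 = 0
s7 = ¬s6 = ¬0 = 1
s8 = s7 ∧ f = 1 ∧ 0 = 0
So s8 = 0.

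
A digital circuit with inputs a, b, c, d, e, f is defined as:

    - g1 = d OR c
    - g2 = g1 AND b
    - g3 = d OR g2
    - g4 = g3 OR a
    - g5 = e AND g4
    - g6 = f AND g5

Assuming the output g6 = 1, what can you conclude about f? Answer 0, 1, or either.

1

g6 = f AND g5 must be 1, so both f = 1 and g5 = 1.
g5 = e AND g4 must be 1, so both e = 1 and g4 = 1.
Every assignment with g6 = 1 has f = 1; there are 13 such assignment(s).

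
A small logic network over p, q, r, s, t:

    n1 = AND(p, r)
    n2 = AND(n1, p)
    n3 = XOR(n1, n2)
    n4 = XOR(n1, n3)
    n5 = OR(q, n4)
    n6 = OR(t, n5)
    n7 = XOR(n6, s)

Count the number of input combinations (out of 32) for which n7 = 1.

16

n7 = XOR(n6, s) must be 1, so n6 and s differ.
Enumerating the 32 input combinations, 16 give n7 = 1 and 16 give n7 = 0.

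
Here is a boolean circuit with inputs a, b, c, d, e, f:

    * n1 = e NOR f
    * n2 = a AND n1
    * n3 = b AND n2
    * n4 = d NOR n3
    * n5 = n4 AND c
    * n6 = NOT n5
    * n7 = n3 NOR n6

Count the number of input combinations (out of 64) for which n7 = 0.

49

n7 = n3 NOR n6 must be 0, so at least one of n3, n6 is 1.
Enumerating the 64 input combinations, 49 give n7 = 0 and 15 give n7 = 1.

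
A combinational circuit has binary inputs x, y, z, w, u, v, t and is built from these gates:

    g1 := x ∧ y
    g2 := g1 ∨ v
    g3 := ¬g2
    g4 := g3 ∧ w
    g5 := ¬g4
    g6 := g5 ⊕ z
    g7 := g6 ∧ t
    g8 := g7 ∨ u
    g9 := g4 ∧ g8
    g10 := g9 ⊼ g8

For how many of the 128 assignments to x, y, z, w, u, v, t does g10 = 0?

15

g10 = g9 ⊼ g8 must be 0, so both g9 = 1 and g8 = 1.
g9 = g4 ∧ g8 must be 1, so both g4 = 1 and g8 = 1.
g8 = g7 ∨ u must be 1, so at least one of g7, u is 1.
Enumerating the 128 input combinations, 15 give g10 = 0 and 113 give g10 = 1.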